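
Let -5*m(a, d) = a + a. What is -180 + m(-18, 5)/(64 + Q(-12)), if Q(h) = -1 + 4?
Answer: -60264/335 ≈ -179.89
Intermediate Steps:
m(a, d) = -2*a/5 (m(a, d) = -(a + a)/5 = -2*a/5)
Q(h) = 3
-180 + m(-18, 5)/(64 + Q(-12)) = -180 + (-⅖*(-18))/(64 + 3) = -180 + (36/5)/67 = -180 + (36/5)*(1/67) = -180 + 36/335 = -60264/335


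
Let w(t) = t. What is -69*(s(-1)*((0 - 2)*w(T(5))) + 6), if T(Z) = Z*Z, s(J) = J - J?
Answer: -414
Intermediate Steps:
s(J) = 0
T(Z) = Z²
-69*(s(-1)*((0 - 2)*w(T(5))) + 6) = -69*(0*((0 - 2)*5²) + 6) = -69*(0*(-2*25) + 6) = -69*(0*(-50) + 6) = -69*(0 + 6) = -69*6 = -414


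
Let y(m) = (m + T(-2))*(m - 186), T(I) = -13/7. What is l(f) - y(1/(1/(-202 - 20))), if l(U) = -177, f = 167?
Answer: -640575/7 ≈ -91511.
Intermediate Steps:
T(I) = -13/7 (T(I) = -13*1/7 = -13/7)
y(m) = (-186 + m)*(-13/7 + m) (y(m) = (m - 13/7)*(m - 186) = (-13/7 + m)*(-186 + m) = (-186 + m)*(-13/7 + m))
l(f) - y(1/(1/(-202 - 20))) = -177 - (2418/7 + (1/(1/(-202 - 20)))**2 - 1315/(7*(1/(-202 - 20)))) = -177 - (2418/7 + (1/(1/(-222)))**2 - 1315/(7*(1/(-222)))) = -177 - (2418/7 + (1/(-1/222))**2 - 1315/(7*(-1/222))) = -177 - (2418/7 + (-222)**2 - 1315/7*(-222)) = -177 - (2418/7 + 49284 + 291930/7) = -177 - 1*639336/7 = -177 - 639336/7 = -640575/7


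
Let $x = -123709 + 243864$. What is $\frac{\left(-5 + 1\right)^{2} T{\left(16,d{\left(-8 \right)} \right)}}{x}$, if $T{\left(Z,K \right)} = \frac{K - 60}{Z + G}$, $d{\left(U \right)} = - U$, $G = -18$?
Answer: $\frac{416}{120155} \approx 0.0034622$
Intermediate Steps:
$T{\left(Z,K \right)} = \frac{-60 + K}{-18 + Z}$ ($T{\left(Z,K \right)} = \frac{K - 60}{Z - 18} = \frac{-60 + K}{-18 + Z}$)
$x = 120155$
$\frac{\left(-5 + 1\right)^{2} T{\left(16,d{\left(-8 \right)} \right)}}{x} = \frac{\left(-5 + 1\right)^{2} \frac{-60 - -8}{-18 + 16}}{120155} = \left(-4\right)^{2} \frac{-60 + 8}{-2} \cdot \frac{1}{120155} = 16 \left(\left(- \frac{1}{2}\right) \left(-52\right)\right) \frac{1}{120155} = 16 \cdot 26 \cdot \frac{1}{120155} = 416 \cdot \frac{1}{120155} = \frac{416}{120155}$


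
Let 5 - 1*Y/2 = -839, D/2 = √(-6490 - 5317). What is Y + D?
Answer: 1688 + 2*I*√11807 ≈ 1688.0 + 217.32*I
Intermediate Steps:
D = 2*I*√11807 (D = 2*√(-6490 - 5317) = 2*√(-11807) = 2*(I*√11807) = 2*I*√11807 ≈ 217.32*I)
Y = 1688 (Y = 10 - 2*(-839) = 10 + 1678 = 1688)
Y + D = 1688 + 2*I*√11807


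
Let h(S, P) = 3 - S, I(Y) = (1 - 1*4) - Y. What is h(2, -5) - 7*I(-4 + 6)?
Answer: 36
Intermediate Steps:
I(Y) = -3 - Y (I(Y) = (1 - 4) - Y = -3 - Y)
h(2, -5) - 7*I(-4 + 6) = (3 - 1*2) - 7*(-3 - (-4 + 6)) = (3 - 2) - 7*(-3 - 1*2) = 1 - 7*(-3 - 2) = 1 - 7*(-5) = 1 + 35 = 36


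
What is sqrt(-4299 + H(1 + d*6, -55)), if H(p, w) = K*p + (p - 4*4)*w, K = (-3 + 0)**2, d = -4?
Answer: I*sqrt(2361) ≈ 48.59*I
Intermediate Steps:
K = 9 (K = (-3)**2 = 9)
H(p, w) = 9*p + w*(-16 + p) (H(p, w) = 9*p + (p - 4*4)*w = 9*p + (p - 16)*w = 9*p + (-16 + p)*w = 9*p + w*(-16 + p))
sqrt(-4299 + H(1 + d*6, -55)) = sqrt(-4299 + (-16*(-55) + 9*(1 - 4*6) + (1 - 4*6)*(-55))) = sqrt(-4299 + (880 + 9*(1 - 24) + (1 - 24)*(-55))) = sqrt(-4299 + (880 + 9*(-23) - 23*(-55))) = sqrt(-4299 + (880 - 207 + 1265)) = sqrt(-4299 + 1938) = sqrt(-2361) = I*sqrt(2361)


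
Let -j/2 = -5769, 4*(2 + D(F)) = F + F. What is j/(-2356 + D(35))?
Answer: -23076/4681 ≈ -4.9297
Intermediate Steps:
D(F) = -2 + F/2 (D(F) = -2 + (F + F)/4 = -2 + (2*F)/4 = -2 + F/2)
j = 11538 (j = -2*(-5769) = 11538)
j/(-2356 + D(35)) = 11538/(-2356 + (-2 + (½)*35)) = 11538/(-2356 + (-2 + 35/2)) = 11538/(-2356 + 31/2) = 11538/(-4681/2) = 11538*(-2/4681) = -23076/4681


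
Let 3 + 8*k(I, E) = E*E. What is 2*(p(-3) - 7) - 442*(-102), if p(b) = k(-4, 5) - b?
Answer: 90163/2 ≈ 45082.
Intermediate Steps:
k(I, E) = -3/8 + E²/8 (k(I, E) = -3/8 + (E*E)/8 = -3/8 + E²/8)
p(b) = 11/4 - b (p(b) = (-3/8 + (⅛)*5²) - b = (-3/8 + (⅛)*25) - b = (-3/8 + 25/8) - b = 11/4 - b)
2*(p(-3) - 7) - 442*(-102) = 2*((11/4 - 1*(-3)) - 7) - 442*(-102) = 2*((11/4 + 3) - 7) + 45084 = 2*(23/4 - 7) + 45084 = 2*(-5/4) + 45084 = -5/2 + 45084 = 90163/2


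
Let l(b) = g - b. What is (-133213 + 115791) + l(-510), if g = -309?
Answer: -17221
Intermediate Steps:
l(b) = -309 - b
(-133213 + 115791) + l(-510) = (-133213 + 115791) + (-309 - 1*(-510)) = -17422 + (-309 + 510) = -17422 + 201 = -17221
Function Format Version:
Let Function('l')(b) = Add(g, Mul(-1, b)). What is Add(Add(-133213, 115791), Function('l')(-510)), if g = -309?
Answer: -17221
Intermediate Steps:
Function('l')(b) = Add(-309, Mul(-1, b))
Add(Add(-133213, 115791), Function('l')(-510)) = Add(Add(-133213, 115791), Add(-309, Mul(-1, -510))) = Add(-17422, Add(-309, 510)) = Add(-17422, 201) = -17221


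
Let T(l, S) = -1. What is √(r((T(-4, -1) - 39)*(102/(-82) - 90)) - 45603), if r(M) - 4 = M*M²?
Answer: √137380960355228161/1681 ≈ 2.2049e+5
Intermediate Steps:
r(M) = 4 + M³ (r(M) = 4 + M*M² = 4 + M³)
√(r((T(-4, -1) - 39)*(102/(-82) - 90)) - 45603) = √((4 + ((-1 - 39)*(102/(-82) - 90))³) - 45603) = √((4 + (-40*(102*(-1/82) - 90))³) - 45603) = √((4 + (-40*(-51/41 - 90))³) - 45603) = √((4 + (-40*(-3741/41))³) - 45603) = √((4 + (149640/41)³) - 45603) = √((4 + 3350758273344000/68921) - 45603) = √(3350758273619684/68921 - 45603) = √(3350755130615321/68921) = √137380960355228161/1681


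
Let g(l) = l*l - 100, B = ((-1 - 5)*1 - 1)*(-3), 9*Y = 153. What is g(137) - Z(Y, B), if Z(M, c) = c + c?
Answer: 18627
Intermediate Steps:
Y = 17 (Y = (1/9)*153 = 17)
B = 21 (B = (-6*1 - 1)*(-3) = (-6 - 1)*(-3) = -7*(-3) = 21)
g(l) = -100 + l**2 (g(l) = l**2 - 100 = -100 + l**2)
Z(M, c) = 2*c
g(137) - Z(Y, B) = (-100 + 137**2) - 2*21 = (-100 + 18769) - 1*42 = 18669 - 42 = 18627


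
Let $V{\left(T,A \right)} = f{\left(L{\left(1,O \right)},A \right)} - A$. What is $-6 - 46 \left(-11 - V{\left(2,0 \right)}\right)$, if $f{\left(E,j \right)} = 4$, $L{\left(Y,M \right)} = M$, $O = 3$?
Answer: $684$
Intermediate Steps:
$V{\left(T,A \right)} = 4 - A$
$-6 - 46 \left(-11 - V{\left(2,0 \right)}\right) = -6 - 46 \left(-11 - \left(4 - 0\right)\right) = -6 - 46 \left(-11 - \left(4 + 0\right)\right) = -6 - 46 \left(-11 - 4\right) = -6 - -690 = -6 + 690 = 684$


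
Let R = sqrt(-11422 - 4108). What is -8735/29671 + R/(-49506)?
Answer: -8735/29671 - I*sqrt(15530)/49506 ≈ -0.29439 - 0.0025173*I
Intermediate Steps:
R = I*sqrt(15530) (R = sqrt(-15530) = I*sqrt(15530) ≈ 124.62*I)
-8735/29671 + R/(-49506) = -8735/29671 + (I*sqrt(15530))/(-49506) = -8735*1/29671 + (I*sqrt(15530))*(-1/49506) = -8735/29671 - I*sqrt(15530)/49506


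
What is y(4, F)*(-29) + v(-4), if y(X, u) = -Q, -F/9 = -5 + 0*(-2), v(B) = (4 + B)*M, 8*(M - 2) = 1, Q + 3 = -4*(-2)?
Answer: 145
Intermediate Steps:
Q = 5 (Q = -3 - 4*(-2) = -3 + 8 = 5)
M = 17/8 (M = 2 + (⅛)*1 = 2 + ⅛ = 17/8 ≈ 2.1250)
v(B) = 17/2 + 17*B/8 (v(B) = (4 + B)*(17/8) = 17/2 + 17*B/8)
F = 45 (F = -9*(-5 + 0*(-2)) = -9*(-5 + 0) = -9*(-5) = 45)
y(X, u) = -5 (y(X, u) = -1*5 = -5)
y(4, F)*(-29) + v(-4) = -5*(-29) + (17/2 + (17/8)*(-4)) = 145 + (17/2 - 17/2) = 145 + 0 = 145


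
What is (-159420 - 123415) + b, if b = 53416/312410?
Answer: -44180214467/156205 ≈ -2.8284e+5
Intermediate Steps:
b = 26708/156205 (b = 53416*(1/312410) = 26708/156205 ≈ 0.17098)
(-159420 - 123415) + b = (-159420 - 123415) + 26708/156205 = -282835 + 26708/156205 = -44180214467/156205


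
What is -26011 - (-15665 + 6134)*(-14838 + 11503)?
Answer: -31811896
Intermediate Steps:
-26011 - (-15665 + 6134)*(-14838 + 11503) = -26011 - (-9531)*(-3335) = -26011 - 1*31785885 = -26011 - 31785885 = -31811896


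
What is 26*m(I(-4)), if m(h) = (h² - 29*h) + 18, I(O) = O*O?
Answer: -4940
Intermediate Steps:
I(O) = O²
m(h) = 18 + h² - 29*h
26*m(I(-4)) = 26*(18 + ((-4)²)² - 29*(-4)²) = 26*(18 + 16² - 29*16) = 26*(18 + 256 - 464) = 26*(-190) = -4940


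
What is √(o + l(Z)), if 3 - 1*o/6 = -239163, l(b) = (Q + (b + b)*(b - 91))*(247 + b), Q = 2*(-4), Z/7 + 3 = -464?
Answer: 2*I*√16596217447 ≈ 2.5765e+5*I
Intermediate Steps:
Z = -3269 (Z = -21 + 7*(-464) = -21 - 3248 = -3269)
Q = -8
l(b) = (-8 + 2*b*(-91 + b))*(247 + b) (l(b) = (-8 + (b + b)*(b - 91))*(247 + b) = (-8 + (2*b)*(-91 + b))*(247 + b) = (-8 + 2*b*(-91 + b))*(247 + b))
o = 1434996 (o = 18 - 6*(-239163) = 18 + 1434978 = 1434996)
√(o + l(Z)) = √(1434996 + (-1976 - 44962*(-3269) + 2*(-3269)³ + 312*(-3269)²)) = √(1434996 + (-1976 + 146980778 + 2*(-34933714109) + 312*10686361)) = √(1434996 + (-1976 + 146980778 - 69867428218 + 3334144632)) = √(1434996 - 66386304784) = √(-66384869788) = 2*I*√16596217447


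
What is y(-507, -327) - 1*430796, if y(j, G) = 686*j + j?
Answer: -779105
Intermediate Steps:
y(j, G) = 687*j
y(-507, -327) - 1*430796 = 687*(-507) - 1*430796 = -348309 - 430796 = -779105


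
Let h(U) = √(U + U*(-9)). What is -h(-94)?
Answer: -4*√47 ≈ -27.423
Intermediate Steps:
h(U) = 2*√2*√(-U) (h(U) = √(U - 9*U) = √(-8*U) = 2*√2*√(-U))
-h(-94) = -2*√2*√(-1*(-94)) = -2*√2*√94 = -4*√47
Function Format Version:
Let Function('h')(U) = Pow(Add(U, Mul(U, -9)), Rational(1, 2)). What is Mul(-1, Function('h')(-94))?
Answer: Mul(-4, Pow(47, Rational(1, 2))) ≈ -27.423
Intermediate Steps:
Function('h')(U) = Mul(2, Pow(2, Rational(1, 2)), Pow(Mul(-1, U), Rational(1, 2))) (Function('h')(U) = Pow(Add(U, Mul(-9, U)), Rational(1, 2)) = Pow(Mul(-8, U), Rational(1, 2)) = Mul(2, Pow(2, Rational(1, 2)), Pow(Mul(-1, U), Rational(1, 2))))
Mul(-1, Function('h')(-94)) = Mul(-1, Mul(2, Pow(2, Rational(1, 2)), Pow(Mul(-1, -94), Rational(1, 2)))) = Mul(-1, Mul(2, Pow(2, Rational(1, 2)), Pow(94, Rational(1, 2)))) = Mul(-1, Mul(4, Pow(47, Rational(1, 2)))) = Mul(-4, Pow(47, Rational(1, 2)))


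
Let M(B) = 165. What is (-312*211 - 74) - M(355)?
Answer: -66071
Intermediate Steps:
(-312*211 - 74) - M(355) = (-312*211 - 74) - 1*165 = (-65832 - 74) - 165 = -65906 - 165 = -66071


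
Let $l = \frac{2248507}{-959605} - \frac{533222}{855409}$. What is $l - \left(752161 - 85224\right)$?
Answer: $- \frac{547460841773969638}{820854753445} \approx -6.6694 \cdot 10^{5}$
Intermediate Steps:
$l = - \frac{2435075621673}{820854753445}$ ($l = 2248507 \left(- \frac{1}{959605}\right) - \frac{533222}{855409} = - \frac{2248507}{959605} - \frac{533222}{855409} = - \frac{2435075621673}{820854753445} \approx -2.9665$)
$l - \left(752161 - 85224\right) = - \frac{2435075621673}{820854753445} - \left(752161 - 85224\right) = - \frac{2435075621673}{820854753445} - 666937 = - \frac{547460841773969638}{820854753445}$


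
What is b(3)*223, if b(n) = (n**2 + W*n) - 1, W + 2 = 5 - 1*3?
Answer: 1784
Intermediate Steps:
W = 0 (W = -2 + (5 - 1*3) = -2 + (5 - 3) = -2 + 2 = 0)
b(n) = -1 + n**2 (b(n) = (n**2 + 0*n) - 1 = (n**2 + 0) - 1 = n**2 - 1 = -1 + n**2)
b(3)*223 = (-1 + 3**2)*223 = (-1 + 9)*223 = 8*223 = 1784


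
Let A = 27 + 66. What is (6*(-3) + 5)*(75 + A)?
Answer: -2184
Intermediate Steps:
A = 93
(6*(-3) + 5)*(75 + A) = (6*(-3) + 5)*(75 + 93) = (-18 + 5)*168 = -13*168 = -2184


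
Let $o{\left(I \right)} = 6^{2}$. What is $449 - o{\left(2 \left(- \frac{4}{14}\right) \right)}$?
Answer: $413$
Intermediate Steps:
$o{\left(I \right)} = 36$
$449 - o{\left(2 \left(- \frac{4}{14}\right) \right)} = 449 - 36 = 413$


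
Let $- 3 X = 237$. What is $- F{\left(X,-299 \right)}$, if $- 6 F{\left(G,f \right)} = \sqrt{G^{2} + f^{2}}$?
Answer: $\frac{\sqrt{95642}}{6} \approx 51.543$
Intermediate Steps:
$X = -79$ ($X = \left(- \frac{1}{3}\right) 237 = -79$)
$F{\left(G,f \right)} = - \frac{\sqrt{G^{2} + f^{2}}}{6}$
$- F{\left(X,-299 \right)} = - \frac{\left(-1\right) \sqrt{\left(-79\right)^{2} + \left(-299\right)^{2}}}{6} = - \frac{\left(-1\right) \sqrt{6241 + 89401}}{6} = - \frac{\left(-1\right) \sqrt{95642}}{6} = \frac{\sqrt{95642}}{6}$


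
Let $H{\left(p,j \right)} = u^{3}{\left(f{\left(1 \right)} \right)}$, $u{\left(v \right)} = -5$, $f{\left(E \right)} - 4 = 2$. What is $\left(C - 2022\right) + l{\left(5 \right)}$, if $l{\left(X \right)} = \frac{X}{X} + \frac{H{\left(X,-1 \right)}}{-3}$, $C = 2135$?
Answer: $\frac{467}{3} \approx 155.67$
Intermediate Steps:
$f{\left(E \right)} = 6$ ($f{\left(E \right)} = 4 + 2 = 6$)
$H{\left(p,j \right)} = -125$ ($H{\left(p,j \right)} = \left(-5\right)^{3} = -125$)
$l{\left(X \right)} = \frac{128}{3}$ ($l{\left(X \right)} = \frac{X}{X} - \frac{125}{-3} = 1 - - \frac{125}{3} = 1 + \frac{125}{3} = \frac{128}{3}$)
$\left(C - 2022\right) + l{\left(5 \right)} = \left(2135 - 2022\right) + \frac{128}{3} = 113 + \frac{128}{3} = \frac{467}{3}$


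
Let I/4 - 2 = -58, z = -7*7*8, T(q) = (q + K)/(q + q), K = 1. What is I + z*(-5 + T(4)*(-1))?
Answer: 1981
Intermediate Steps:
T(q) = (1 + q)/(2*q) (T(q) = (q + 1)/(q + q) = (1 + q)/((2*q)) = (1 + q)*(1/(2*q)) = (1 + q)/(2*q))
z = -392 (z = -49*8 = -392)
I = -224 (I = 8 + 4*(-58) = 8 - 232 = -224)
I + z*(-5 + T(4)*(-1)) = -224 - 392*(-5 + ((½)*(1 + 4)/4)*(-1)) = -224 - 392*(-5 + ((½)*(¼)*5)*(-1)) = -224 - 392*(-5 + (5/8)*(-1)) = -224 - 392*(-5 - 5/8) = -224 - 392*(-45/8) = -224 + 2205 = 1981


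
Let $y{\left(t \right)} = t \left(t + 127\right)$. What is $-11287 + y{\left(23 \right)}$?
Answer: $-7837$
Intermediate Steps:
$y{\left(t \right)} = t \left(127 + t\right)$
$-11287 + y{\left(23 \right)} = -11287 + 23 \left(127 + 23\right) = -11287 + 23 \cdot 150 = -11287 + 3450 = -7837$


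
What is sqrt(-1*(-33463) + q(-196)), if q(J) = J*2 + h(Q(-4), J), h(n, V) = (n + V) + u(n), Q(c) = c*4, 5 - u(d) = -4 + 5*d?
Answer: 2*sqrt(8237) ≈ 181.52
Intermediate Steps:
u(d) = 9 - 5*d (u(d) = 5 - (-4 + 5*d) = 5 + (4 - 5*d) = 9 - 5*d)
Q(c) = 4*c
h(n, V) = 9 + V - 4*n (h(n, V) = (n + V) + (9 - 5*n) = (V + n) + (9 - 5*n) = 9 + V - 4*n)
q(J) = 73 + 3*J (q(J) = J*2 + (9 + J - 16*(-4)) = 2*J + (9 + J - 4*(-16)) = 2*J + (9 + J + 64) = 2*J + (73 + J) = 73 + 3*J)
sqrt(-1*(-33463) + q(-196)) = sqrt(-1*(-33463) + (73 + 3*(-196))) = sqrt(33463 + (73 - 588)) = sqrt(33463 - 515) = sqrt(32948) = 2*sqrt(8237)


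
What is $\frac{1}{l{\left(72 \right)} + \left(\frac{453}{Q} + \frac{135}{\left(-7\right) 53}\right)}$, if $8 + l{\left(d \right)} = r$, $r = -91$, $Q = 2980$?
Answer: $- \frac{1105580}{109686657} \approx -0.010079$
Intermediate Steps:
$l{\left(d \right)} = -99$ ($l{\left(d \right)} = -8 - 91 = -99$)
$\frac{1}{l{\left(72 \right)} + \left(\frac{453}{Q} + \frac{135}{\left(-7\right) 53}\right)} = \frac{1}{-99 + \left(\frac{453}{2980} + \frac{135}{\left(-7\right) 53}\right)} = \frac{1}{-99 + \left(453 \cdot \frac{1}{2980} + \frac{135}{-371}\right)} = \frac{1}{-99 + \left(\frac{453}{2980} + 135 \left(- \frac{1}{371}\right)\right)} = \frac{1}{-99 + \left(\frac{453}{2980} - \frac{135}{371}\right)} = \frac{1}{-99 - \frac{234237}{1105580}} = \frac{1}{- \frac{109686657}{1105580}} = - \frac{1105580}{109686657}$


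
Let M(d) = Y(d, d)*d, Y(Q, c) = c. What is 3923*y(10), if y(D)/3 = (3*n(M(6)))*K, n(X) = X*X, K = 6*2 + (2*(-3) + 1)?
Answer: 320305104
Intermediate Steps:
K = 7 (K = 12 + (-6 + 1) = 12 - 5 = 7)
M(d) = d² (M(d) = d*d = d²)
n(X) = X²
y(D) = 81648 (y(D) = 3*((3*(6²)²)*7) = 3*((3*36²)*7) = 3*((3*1296)*7) = 3*(3888*7) = 3*27216 = 81648)
3923*y(10) = 3923*81648 = 320305104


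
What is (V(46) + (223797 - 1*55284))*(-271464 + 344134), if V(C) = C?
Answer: 12249182530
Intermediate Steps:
(V(46) + (223797 - 1*55284))*(-271464 + 344134) = (46 + (223797 - 1*55284))*(-271464 + 344134) = (46 + (223797 - 55284))*72670 = (46 + 168513)*72670 = 168559*72670 = 12249182530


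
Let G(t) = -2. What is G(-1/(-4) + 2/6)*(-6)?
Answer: 12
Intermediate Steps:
G(-1/(-4) + 2/6)*(-6) = -2*(-6) = 12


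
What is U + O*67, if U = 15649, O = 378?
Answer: 40975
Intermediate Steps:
U + O*67 = 15649 + 378*67 = 15649 + 25326 = 40975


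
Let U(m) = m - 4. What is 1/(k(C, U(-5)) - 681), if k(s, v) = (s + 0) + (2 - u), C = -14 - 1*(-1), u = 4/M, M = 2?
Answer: -1/694 ≈ -0.0014409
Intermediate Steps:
u = 2 (u = 4/2 = 4*(½) = 2)
C = -13 (C = -14 + 1 = -13)
U(m) = -4 + m
k(s, v) = s (k(s, v) = (s + 0) + (2 - 1*2) = s + (2 - 2) = s + 0 = s)
1/(k(C, U(-5)) - 681) = 1/(-13 - 681) = 1/(-694) = -1/694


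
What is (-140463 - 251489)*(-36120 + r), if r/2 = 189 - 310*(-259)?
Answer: -48930503776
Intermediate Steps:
r = 160958 (r = 2*(189 - 310*(-259)) = 2*(189 + 80290) = 2*80479 = 160958)
(-140463 - 251489)*(-36120 + r) = (-140463 - 251489)*(-36120 + 160958) = -391952*124838 = -48930503776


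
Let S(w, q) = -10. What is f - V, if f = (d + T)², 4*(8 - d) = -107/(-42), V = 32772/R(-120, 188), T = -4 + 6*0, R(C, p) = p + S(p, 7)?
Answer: -434067439/2511936 ≈ -172.80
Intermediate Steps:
R(C, p) = -10 + p (R(C, p) = p - 10 = -10 + p)
T = -4 (T = -4 + 0 = -4)
V = 16386/89 (V = 32772/(-10 + 188) = 32772/178 = 32772*(1/178) = 16386/89 ≈ 184.11)
d = 1237/168 (d = 8 - (-107)/(4*(-42)) = 8 - (-107)*(-1)/(4*42) = 8 - ¼*107/42 = 8 - 107/168 = 1237/168 ≈ 7.3631)
f = 319225/28224 (f = (1237/168 - 4)² = (565/168)² = 319225/28224 ≈ 11.310)
f - V = 319225/28224 - 1*16386/89 = 319225/28224 - 16386/89 = -434067439/2511936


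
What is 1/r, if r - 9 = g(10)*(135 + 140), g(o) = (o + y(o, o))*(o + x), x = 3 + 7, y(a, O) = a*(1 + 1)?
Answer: 1/165009 ≈ 6.0603e-6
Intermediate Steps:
y(a, O) = 2*a (y(a, O) = a*2 = 2*a)
x = 10
g(o) = 3*o*(10 + o) (g(o) = (o + 2*o)*(o + 10) = (3*o)*(10 + o) = 3*o*(10 + o))
r = 165009 (r = 9 + (3*10*(10 + 10))*(135 + 140) = 9 + (3*10*20)*275 = 9 + 600*275 = 9 + 165000 = 165009)
1/r = 1/165009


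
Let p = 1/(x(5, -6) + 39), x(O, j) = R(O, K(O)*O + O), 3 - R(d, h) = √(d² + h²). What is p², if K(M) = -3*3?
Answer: (42 - 5*√65)⁻² ≈ 0.35066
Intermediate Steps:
K(M) = -9
R(d, h) = 3 - √(d² + h²)
x(O, j) = 3 - √65*√(O²) (x(O, j) = 3 - √(O² + (-9*O + O)²) = 3 - √(O² + (-8*O)²) = 3 - √(O² + 64*O²) = 3 - √(65*O²) = 3 - √65*√(O²))
p = 1/(42 - 5*√65) (p = 1/((3 - √65*√(5²)) + 39) = 1/((3 - √65*√25) + 39) = 1/((3 - 1*√65*5) + 39) = 1/((3 - 5*√65) + 39) = 1/(42 - 5*√65) ≈ 0.59217)
p² = (42/139 + 5*√65/139)²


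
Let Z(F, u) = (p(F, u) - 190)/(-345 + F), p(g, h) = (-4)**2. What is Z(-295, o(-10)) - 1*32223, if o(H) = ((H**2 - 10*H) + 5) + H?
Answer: -10311273/320 ≈ -32223.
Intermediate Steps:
o(H) = 5 + H**2 - 9*H (o(H) = (5 + H**2 - 10*H) + H = 5 + H**2 - 9*H)
p(g, h) = 16
Z(F, u) = -174/(-345 + F) (Z(F, u) = (16 - 190)/(-345 + F) = -174/(-345 + F))
Z(-295, o(-10)) - 1*32223 = -174/(-345 - 295) - 1*32223 = -174/(-640) - 32223 = -174*(-1/640) - 32223 = 87/320 - 32223 = -10311273/320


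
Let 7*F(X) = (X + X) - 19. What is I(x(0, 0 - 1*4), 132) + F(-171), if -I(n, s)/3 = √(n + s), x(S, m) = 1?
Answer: -361/7 - 3*√133 ≈ -86.169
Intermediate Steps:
F(X) = -19/7 + 2*X/7 (F(X) = ((X + X) - 19)/7 = (2*X - 19)/7 = (-19 + 2*X)/7 = -19/7 + 2*X/7)
I(n, s) = -3*√(n + s)
I(x(0, 0 - 1*4), 132) + F(-171) = -3*√(1 + 132) + (-19/7 + (2/7)*(-171)) = -3*√133 + (-19/7 - 342/7) = -3*√133 - 361/7 = -361/7 - 3*√133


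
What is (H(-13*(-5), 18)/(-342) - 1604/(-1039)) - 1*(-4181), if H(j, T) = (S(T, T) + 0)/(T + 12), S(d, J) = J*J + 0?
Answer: 412834868/98705 ≈ 4182.5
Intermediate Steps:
S(d, J) = J² (S(d, J) = J² + 0 = J²)
H(j, T) = T²/(12 + T) (H(j, T) = (T² + 0)/(T + 12) = T²/(12 + T))
(H(-13*(-5), 18)/(-342) - 1604/(-1039)) - 1*(-4181) = ((18²/(12 + 18))/(-342) - 1604/(-1039)) - 1*(-4181) = ((324/30)*(-1/342) - 1604*(-1/1039)) + 4181 = ((324*(1/30))*(-1/342) + 1604/1039) + 4181 = ((54/5)*(-1/342) + 1604/1039) + 4181 = (-3/95 + 1604/1039) + 4181 = 149263/98705 + 4181 = 412834868/98705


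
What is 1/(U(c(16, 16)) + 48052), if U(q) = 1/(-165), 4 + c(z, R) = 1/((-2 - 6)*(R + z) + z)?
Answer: 165/7928579 ≈ 2.0811e-5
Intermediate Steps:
c(z, R) = -4 + 1/(-8*R - 7*z) (c(z, R) = -4 + 1/((-2 - 6)*(R + z) + z) = -4 + 1/(-8*(R + z) + z) = -4 + 1/((-8*R - 8*z) + z) = -4 + 1/(-8*R - 7*z))
U(q) = -1/165
1/(U(c(16, 16)) + 48052) = 1/(-1/165 + 48052) = 1/(7928579/165) = 165/7928579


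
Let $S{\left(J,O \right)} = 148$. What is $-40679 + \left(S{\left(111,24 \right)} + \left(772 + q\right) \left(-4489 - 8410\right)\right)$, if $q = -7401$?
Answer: $85466940$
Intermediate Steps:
$-40679 + \left(S{\left(111,24 \right)} + \left(772 + q\right) \left(-4489 - 8410\right)\right) = -40679 + \left(148 + \left(772 - 7401\right) \left(-4489 - 8410\right)\right) = -40679 + \left(148 - -85507471\right) = -40679 + \left(148 + 85507471\right) = -40679 + 85507619 = 85466940$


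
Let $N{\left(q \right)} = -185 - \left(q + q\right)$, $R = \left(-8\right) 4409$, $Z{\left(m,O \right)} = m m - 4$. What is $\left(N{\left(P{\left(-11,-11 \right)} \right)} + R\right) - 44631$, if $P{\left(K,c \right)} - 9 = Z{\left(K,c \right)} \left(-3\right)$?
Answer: $-79404$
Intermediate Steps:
$Z{\left(m,O \right)} = -4 + m^{2}$ ($Z{\left(m,O \right)} = m^{2} - 4 = -4 + m^{2}$)
$R = -35272$
$P{\left(K,c \right)} = 21 - 3 K^{2}$ ($P{\left(K,c \right)} = 9 + \left(-4 + K^{2}\right) \left(-3\right) = 9 - \left(-12 + 3 K^{2}\right) = 21 - 3 K^{2}$)
$N{\left(q \right)} = -185 - 2 q$
$\left(N{\left(P{\left(-11,-11 \right)} \right)} + R\right) - 44631 = \left(\left(-185 - 2 \left(21 - 3 \left(-11\right)^{2}\right)\right) - 35272\right) - 44631 = \left(\left(-185 - 2 \left(21 - 363\right)\right) - 35272\right) - 44631 = \left(\left(-185 - -684\right) - 35272\right) - 44631 = \left(\left(-185 + 684\right) - 35272\right) - 44631 = \left(499 - 35272\right) - 44631 = -34773 - 44631 = -79404$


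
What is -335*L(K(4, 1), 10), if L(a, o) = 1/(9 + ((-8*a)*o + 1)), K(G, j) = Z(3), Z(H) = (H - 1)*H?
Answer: 67/94 ≈ 0.71277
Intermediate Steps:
Z(H) = H*(-1 + H) (Z(H) = (-1 + H)*H = H*(-1 + H))
K(G, j) = 6 (K(G, j) = 3*(-1 + 3) = 3*2 = 6)
L(a, o) = 1/(10 - 8*a*o) (L(a, o) = 1/(9 + (-8*a*o + 1)) = 1/(9 + (1 - 8*a*o)) = 1/(10 - 8*a*o))
-335*L(K(4, 1), 10) = -(-335)/(-10 + 8*6*10) = -(-335)/(-10 + 480) = -(-335)/470 = -335*(-1/470) = 67/94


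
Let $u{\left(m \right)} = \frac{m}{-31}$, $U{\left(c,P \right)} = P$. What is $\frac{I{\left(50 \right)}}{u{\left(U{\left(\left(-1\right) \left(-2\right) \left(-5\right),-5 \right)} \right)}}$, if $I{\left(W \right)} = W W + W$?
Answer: $15810$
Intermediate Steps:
$u{\left(m \right)} = - \frac{m}{31}$ ($u{\left(m \right)} = m \left(- \frac{1}{31}\right) = - \frac{m}{31}$)
$I{\left(W \right)} = W + W^{2}$ ($I{\left(W \right)} = W^{2} + W = W + W^{2}$)
$\frac{I{\left(50 \right)}}{u{\left(U{\left(\left(-1\right) \left(-2\right) \left(-5\right),-5 \right)} \right)}} = \frac{50 \left(1 + 50\right)}{\left(- \frac{1}{31}\right) \left(-5\right)} = \frac{50 \cdot 51}{\frac{5}{31}} = 2550 \cdot \frac{31}{5} = 15810$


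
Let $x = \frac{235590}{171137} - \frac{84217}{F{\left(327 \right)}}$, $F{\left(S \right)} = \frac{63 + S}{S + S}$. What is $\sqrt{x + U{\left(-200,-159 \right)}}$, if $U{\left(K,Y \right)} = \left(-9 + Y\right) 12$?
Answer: $\frac{i \sqrt{17724705134138597855}}{11123905} \approx 378.47 i$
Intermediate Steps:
$U{\left(K,Y \right)} = -108 + 12 Y$
$F{\left(S \right)} = \frac{63 + S}{2 S}$
$x = - \frac{1570962962111}{11123905}$ ($x = \frac{235590}{171137} - \frac{84217}{\frac{1}{2} \cdot \frac{1}{327} \left(63 + 327\right)} = 235590 \cdot \frac{1}{171137} - \frac{84217}{\frac{1}{2} \cdot \frac{1}{327} \cdot 390} = \frac{235590}{171137} - \frac{84217}{\frac{65}{109}} = \frac{235590}{171137} - \frac{9179653}{65} = - \frac{1570962962111}{11123905} \approx -1.4122 \cdot 10^{5}$)
$\sqrt{x + U{\left(-200,-159 \right)}} = \sqrt{- \frac{1570962962111}{11123905} + \left(-108 + 12 \left(-159\right)\right)} = \sqrt{- \frac{1570962962111}{11123905} - 2016} = \sqrt{- \frac{1593388754591}{11123905}} = \frac{i \sqrt{17724705134138597855}}{11123905}$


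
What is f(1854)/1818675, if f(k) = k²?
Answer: 381924/202075 ≈ 1.8900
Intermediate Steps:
f(1854)/1818675 = 1854²/1818675 = 3437316*(1/1818675) = 381924/202075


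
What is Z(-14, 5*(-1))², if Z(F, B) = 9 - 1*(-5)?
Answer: 196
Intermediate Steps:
Z(F, B) = 14 (Z(F, B) = 9 + 5 = 14)
Z(-14, 5*(-1))² = 14² = 196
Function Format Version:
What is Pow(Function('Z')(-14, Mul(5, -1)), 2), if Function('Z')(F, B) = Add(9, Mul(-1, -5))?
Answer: 196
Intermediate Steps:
Function('Z')(F, B) = 14 (Function('Z')(F, B) = Add(9, 5) = 14)
Pow(Function('Z')(-14, Mul(5, -1)), 2) = Pow(14, 2) = 196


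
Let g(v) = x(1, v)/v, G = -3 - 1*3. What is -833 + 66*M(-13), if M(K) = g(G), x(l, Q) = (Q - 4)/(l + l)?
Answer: -778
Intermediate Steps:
G = -6 (G = -3 - 3 = -6)
x(l, Q) = (-4 + Q)/(2*l) (x(l, Q) = (-4 + Q)/((2*l)) = (-4 + Q)*(1/(2*l)) = (-4 + Q)/(2*l))
g(v) = (-2 + v/2)/v (g(v) = ((½)*(-4 + v)/1)/v = ((½)*1*(-4 + v))/v = (-2 + v/2)/v)
M(K) = ⅚ (M(K) = (½)*(-4 - 6)/(-6) = (½)*(-⅙)*(-10) = ⅚)
-833 + 66*M(-13) = -833 + 66*(⅚) = -833 + 55 = -778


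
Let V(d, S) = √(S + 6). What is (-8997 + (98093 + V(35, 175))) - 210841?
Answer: -121745 + √181 ≈ -1.2173e+5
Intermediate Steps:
V(d, S) = √(6 + S)
(-8997 + (98093 + V(35, 175))) - 210841 = (-8997 + (98093 + √(6 + 175))) - 210841 = (-8997 + (98093 + √181)) - 210841 = (89096 + √181) - 210841 = -121745 + √181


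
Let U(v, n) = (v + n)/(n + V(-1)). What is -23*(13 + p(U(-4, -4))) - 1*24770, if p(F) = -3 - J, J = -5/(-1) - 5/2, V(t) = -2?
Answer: -49885/2 ≈ -24943.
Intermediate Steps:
U(v, n) = (n + v)/(-2 + n) (U(v, n) = (v + n)/(n - 2) = (n + v)/(-2 + n))
J = 5/2 (J = -5*(-1) - 5*½ = 5 - 5/2 = 5/2 ≈ 2.5000)
p(F) = -11/2 (p(F) = -3 - 1*5/2 = -3 - 5/2 = -11/2)
-23*(13 + p(U(-4, -4))) - 1*24770 = -23*(13 - 11/2) - 1*24770 = -23*15/2 - 24770 = -345/2 - 24770 = -49885/2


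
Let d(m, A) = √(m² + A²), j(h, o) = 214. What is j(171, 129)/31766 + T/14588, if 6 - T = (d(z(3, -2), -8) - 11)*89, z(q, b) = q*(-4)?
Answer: 2457953/33100172 - 89*√13/3647 ≈ -0.013730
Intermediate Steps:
z(q, b) = -4*q
d(m, A) = √(A² + m²)
T = 985 - 356*√13 (T = 6 - (√((-8)² + (-4*3)²) - 11)*89 = 6 - (√(64 + (-12)²) - 11)*89 = 6 - (√(64 + 144) - 11)*89 = 6 - (√208 - 11)*89 = 6 - (4*√13 - 11)*89 = 6 - (-11 + 4*√13)*89 = 6 - (-979 + 356*√13) = 6 + (979 - 356*√13) = 985 - 356*√13 ≈ -298.58)
j(171, 129)/31766 + T/14588 = 214/31766 + (985 - 356*√13)/14588 = 214*(1/31766) + (985 - 356*√13)*(1/14588) = 107/15883 + (985/14588 - 89*√13/3647) = 2457953/33100172 - 89*√13/3647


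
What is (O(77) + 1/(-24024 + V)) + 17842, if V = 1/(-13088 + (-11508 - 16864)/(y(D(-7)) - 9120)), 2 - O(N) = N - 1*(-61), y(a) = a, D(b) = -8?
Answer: 12701398851187881/717349987634 ≈ 17706.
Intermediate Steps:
O(N) = -59 - N (O(N) = 2 - (N - 1*(-61)) = 2 - (N + 61) = 2 - (61 + N) = 2 + (-61 - N) = -59 - N)
V = -2282/29859723 (V = 1/(-13088 + (-11508 - 16864)/(-8 - 9120)) = 1/(-13088 - 28372/(-9128)) = 1/(-13088 - 28372*(-1/9128)) = 1/(-13088 + 7093/2282) = 1/(-29859723/2282) = -2282/29859723 ≈ -7.6424e-5)
(O(77) + 1/(-24024 + V)) + 17842 = ((-59 - 1*77) + 1/(-24024 - 2282/29859723)) + 17842 = ((-59 - 77) + 1/(-717349987634/29859723)) + 17842 = (-136 - 29859723/717349987634) + 17842 = -97559628177947/717349987634 + 17842 = 12701398851187881/717349987634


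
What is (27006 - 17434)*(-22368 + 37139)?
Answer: 141388012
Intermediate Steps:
(27006 - 17434)*(-22368 + 37139) = 9572*14771 = 141388012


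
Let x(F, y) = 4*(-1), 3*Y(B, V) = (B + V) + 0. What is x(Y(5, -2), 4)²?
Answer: 16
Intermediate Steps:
Y(B, V) = B/3 + V/3 (Y(B, V) = ((B + V) + 0)/3 = (B + V)/3 = B/3 + V/3)
x(F, y) = -4
x(Y(5, -2), 4)² = (-4)² = 16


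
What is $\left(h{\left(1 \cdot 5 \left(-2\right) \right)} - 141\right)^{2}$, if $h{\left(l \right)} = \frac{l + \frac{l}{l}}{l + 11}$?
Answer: $22500$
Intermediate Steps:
$h{\left(l \right)} = \frac{1 + l}{11 + l}$ ($h{\left(l \right)} = \frac{l + 1}{11 + l} = \frac{1 + l}{11 + l}$)
$\left(h{\left(1 \cdot 5 \left(-2\right) \right)} - 141\right)^{2} = \left(\frac{1 + 1 \cdot 5 \left(-2\right)}{11 + 1 \cdot 5 \left(-2\right)} - 141\right)^{2} = \left(\frac{1 + 5 \left(-2\right)}{11 + 5 \left(-2\right)} - 141\right)^{2} = \left(\frac{1 - 10}{11 - 10} - 141\right)^{2} = \left(1^{-1} \left(-9\right) - 141\right)^{2} = \left(1 \left(-9\right) - 141\right)^{2} = \left(-9 - 141\right)^{2} = \left(-150\right)^{2} = 22500$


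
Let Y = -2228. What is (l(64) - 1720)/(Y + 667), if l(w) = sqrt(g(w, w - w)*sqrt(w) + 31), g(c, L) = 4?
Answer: 1720/1561 - 3*sqrt(7)/1561 ≈ 1.0968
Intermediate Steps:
l(w) = sqrt(31 + 4*sqrt(w)) (l(w) = sqrt(4*sqrt(w) + 31) = sqrt(31 + 4*sqrt(w)))
(l(64) - 1720)/(Y + 667) = (sqrt(31 + 4*sqrt(64)) - 1720)/(-2228 + 667) = (sqrt(31 + 4*8) - 1720)/(-1561) = (sqrt(31 + 32) - 1720)*(-1/1561) = (sqrt(63) - 1720)*(-1/1561) = (3*sqrt(7) - 1720)*(-1/1561) = (-1720 + 3*sqrt(7))*(-1/1561) = 1720/1561 - 3*sqrt(7)/1561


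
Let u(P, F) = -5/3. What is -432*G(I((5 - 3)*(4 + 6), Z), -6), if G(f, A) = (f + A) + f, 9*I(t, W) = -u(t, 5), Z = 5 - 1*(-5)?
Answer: 2432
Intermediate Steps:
Z = 10 (Z = 5 + 5 = 10)
u(P, F) = -5/3 (u(P, F) = -5*⅓ = -5/3)
I(t, W) = 5/27 (I(t, W) = (-1*(-5/3))/9 = (⅑)*(5/3) = 5/27)
G(f, A) = A + 2*f (G(f, A) = (A + f) + f = A + 2*f)
-432*G(I((5 - 3)*(4 + 6), Z), -6) = -432*(-6 + 2*(5/27)) = -432*(-6 + 10/27) = -432*(-152/27) = 2432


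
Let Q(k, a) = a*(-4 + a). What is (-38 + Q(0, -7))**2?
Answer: 1521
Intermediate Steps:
(-38 + Q(0, -7))**2 = (-38 - 7*(-4 - 7))**2 = (-38 - 7*(-11))**2 = (-38 + 77)**2 = 39**2 = 1521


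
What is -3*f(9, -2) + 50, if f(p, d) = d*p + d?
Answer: 110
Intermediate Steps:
f(p, d) = d + d*p
-3*f(9, -2) + 50 = -(-6)*(1 + 9) + 50 = -(-6)*10 + 50 = -3*(-20) + 50 = 60 + 50 = 110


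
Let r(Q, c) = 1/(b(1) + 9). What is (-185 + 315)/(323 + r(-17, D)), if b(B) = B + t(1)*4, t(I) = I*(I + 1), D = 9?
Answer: 468/1163 ≈ 0.40241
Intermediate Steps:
t(I) = I*(1 + I)
b(B) = 8 + B (b(B) = B + (1*(1 + 1))*4 = B + (1*2)*4 = B + 2*4 = B + 8 = 8 + B)
r(Q, c) = 1/18 (r(Q, c) = 1/((8 + 1) + 9) = 1/(9 + 9) = 1/18)
(-185 + 315)/(323 + r(-17, D)) = (-185 + 315)/(323 + 1/18) = 130/(5815/18) = 130*(18/5815) = 468/1163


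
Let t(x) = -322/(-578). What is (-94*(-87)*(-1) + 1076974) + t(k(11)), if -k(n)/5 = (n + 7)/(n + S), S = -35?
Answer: 308882205/289 ≈ 1.0688e+6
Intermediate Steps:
k(n) = -5*(7 + n)/(-35 + n) (k(n) = -5*(n + 7)/(n - 35) = -5*(7 + n)/(-35 + n))
t(x) = 161/289 (t(x) = -322*(-1/578) = 161/289)
(-94*(-87)*(-1) + 1076974) + t(k(11)) = (-94*(-87)*(-1) + 1076974) + 161/289 = (8178*(-1) + 1076974) + 161/289 = (-8178 + 1076974) + 161/289 = 1068796 + 161/289 = 308882205/289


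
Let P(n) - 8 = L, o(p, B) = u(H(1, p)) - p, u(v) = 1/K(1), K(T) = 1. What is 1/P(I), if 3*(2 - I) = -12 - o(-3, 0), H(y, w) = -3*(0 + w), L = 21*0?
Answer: ⅛ ≈ 0.12500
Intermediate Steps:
L = 0
H(y, w) = -3*w
u(v) = 1 (u(v) = 1/1 = 1)
o(p, B) = 1 - p
I = 22/3 (I = 2 - (-12 - (1 - 1*(-3)))/3 = 2 - (-12 - (1 + 3))/3 = 2 - (-12 - 1*4)/3 = 2 - (-12 - 4)/3 = 2 - ⅓*(-16) = 2 + 16/3 = 22/3 ≈ 7.3333)
P(n) = 8 (P(n) = 8 + 0 = 8)
1/P(I) = 1/8 = ⅛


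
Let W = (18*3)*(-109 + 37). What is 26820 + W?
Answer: 22932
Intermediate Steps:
W = -3888 (W = 54*(-72) = -3888)
26820 + W = 26820 - 3888 = 22932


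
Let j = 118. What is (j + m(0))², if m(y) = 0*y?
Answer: 13924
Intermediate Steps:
m(y) = 0
(j + m(0))² = (118 + 0)² = 118² = 13924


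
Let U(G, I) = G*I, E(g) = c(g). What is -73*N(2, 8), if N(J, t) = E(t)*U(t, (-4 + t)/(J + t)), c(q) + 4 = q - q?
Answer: 4672/5 ≈ 934.40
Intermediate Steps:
c(q) = -4 (c(q) = -4 + (q - q) = -4 + 0 = -4)
E(g) = -4
N(J, t) = -4*t*(-4 + t)/(J + t)
-73*N(2, 8) = -292*8*(4 - 1*8)/(2 + 8) = -292*8*(4 - 8)/10 = -292*8*(-4)/10 = -73*(-64/5) = 4672/5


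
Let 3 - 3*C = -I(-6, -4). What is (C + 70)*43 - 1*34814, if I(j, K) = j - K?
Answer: -95369/3 ≈ -31790.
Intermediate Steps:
C = ⅓ (C = 1 - (-1)*(-6 - 1*(-4))/3 = 1 - (-1)*(-6 + 4)/3 = 1 - (-1)*(-2)/3 = 1 - ⅓*2 = 1 - ⅔ = ⅓ ≈ 0.33333)
(C + 70)*43 - 1*34814 = (⅓ + 70)*43 - 1*34814 = (211/3)*43 - 34814 = 9073/3 - 34814 = -95369/3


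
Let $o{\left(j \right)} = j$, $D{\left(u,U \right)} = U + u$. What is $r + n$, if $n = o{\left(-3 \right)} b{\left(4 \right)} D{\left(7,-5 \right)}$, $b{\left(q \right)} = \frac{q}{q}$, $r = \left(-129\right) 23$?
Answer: $-2973$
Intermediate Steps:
$r = -2967$
$b{\left(q \right)} = 1$
$n = -6$ ($n = \left(-3\right) 1 \left(-5 + 7\right) = \left(-3\right) 2 = -6$)
$r + n = -2967 - 6 = -2973$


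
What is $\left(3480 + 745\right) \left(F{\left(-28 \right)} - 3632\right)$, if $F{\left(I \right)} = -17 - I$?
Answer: $-15298725$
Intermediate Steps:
$\left(3480 + 745\right) \left(F{\left(-28 \right)} - 3632\right) = \left(3480 + 745\right) \left(\left(-17 - -28\right) - 3632\right) = 4225 \left(\left(-17 + 28\right) - 3632\right) = 4225 \left(11 - 3632\right) = 4225 \left(-3621\right) = -15298725$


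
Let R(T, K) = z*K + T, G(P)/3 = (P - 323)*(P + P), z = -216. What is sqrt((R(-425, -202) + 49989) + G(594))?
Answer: 4*sqrt(66190) ≈ 1029.1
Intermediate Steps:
G(P) = 6*P*(-323 + P) (G(P) = 3*((P - 323)*(P + P)) = 3*((-323 + P)*(2*P)) = 3*(2*P*(-323 + P)) = 6*P*(-323 + P))
R(T, K) = T - 216*K (R(T, K) = -216*K + T = T - 216*K)
sqrt((R(-425, -202) + 49989) + G(594)) = sqrt(((-425 - 216*(-202)) + 49989) + 6*594*(-323 + 594)) = sqrt(((-425 + 43632) + 49989) + 6*594*271) = sqrt((43207 + 49989) + 965844) = sqrt(93196 + 965844) = sqrt(1059040) = 4*sqrt(66190)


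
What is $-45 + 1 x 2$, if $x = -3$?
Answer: $-51$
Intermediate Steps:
$-45 + 1 x 2 = -45 + 1 \left(-3\right) 2 = -45 - 6 = -51$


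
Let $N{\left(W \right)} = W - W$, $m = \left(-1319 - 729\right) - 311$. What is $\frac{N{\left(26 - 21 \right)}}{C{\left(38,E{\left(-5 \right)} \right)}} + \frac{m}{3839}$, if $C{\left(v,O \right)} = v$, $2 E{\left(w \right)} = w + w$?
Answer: $- \frac{2359}{3839} \approx -0.61448$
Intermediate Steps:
$E{\left(w \right)} = w$ ($E{\left(w \right)} = \frac{w + w}{2} = \frac{2 w}{2} = w$)
$m = -2359$ ($m = -2048 - 311 = -2359$)
$N{\left(W \right)} = 0$
$\frac{N{\left(26 - 21 \right)}}{C{\left(38,E{\left(-5 \right)} \right)}} + \frac{m}{3839} = \frac{0}{38} - \frac{2359}{3839} = 0 \cdot \frac{1}{38} - \frac{2359}{3839} = 0 - \frac{2359}{3839} = - \frac{2359}{3839}$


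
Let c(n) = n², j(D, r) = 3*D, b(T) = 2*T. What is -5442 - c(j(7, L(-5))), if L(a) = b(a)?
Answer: -5883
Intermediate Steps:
L(a) = 2*a
-5442 - c(j(7, L(-5))) = -5442 - (3*7)² = -5442 - 1*21² = -5442 - 1*441 = -5442 - 441 = -5883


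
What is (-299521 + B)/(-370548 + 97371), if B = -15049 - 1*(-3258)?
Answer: 311312/273177 ≈ 1.1396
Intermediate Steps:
B = -11791 (B = -15049 + 3258 = -11791)
(-299521 + B)/(-370548 + 97371) = (-299521 - 11791)/(-370548 + 97371) = -311312/(-273177) = -311312*(-1/273177) = 311312/273177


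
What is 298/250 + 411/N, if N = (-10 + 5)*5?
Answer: -1906/125 ≈ -15.248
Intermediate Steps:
N = -25 (N = -5*5 = -25)
298/250 + 411/N = 298/250 + 411/(-25) = 298*(1/250) + 411*(-1/25) = 149/125 - 411/25 = -1906/125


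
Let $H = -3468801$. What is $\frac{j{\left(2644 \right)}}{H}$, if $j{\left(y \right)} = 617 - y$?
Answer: $\frac{2027}{3468801} \approx 0.00058435$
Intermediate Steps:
$\frac{j{\left(2644 \right)}}{H} = \frac{617 - 2644}{-3468801} = \left(617 - 2644\right) \left(- \frac{1}{3468801}\right) = \left(-2027\right) \left(- \frac{1}{3468801}\right) = \frac{2027}{3468801}$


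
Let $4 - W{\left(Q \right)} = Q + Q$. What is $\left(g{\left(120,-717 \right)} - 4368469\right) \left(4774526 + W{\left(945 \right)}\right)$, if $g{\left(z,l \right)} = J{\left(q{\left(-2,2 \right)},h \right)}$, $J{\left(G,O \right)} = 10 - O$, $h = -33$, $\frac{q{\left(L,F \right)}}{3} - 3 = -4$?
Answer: $-20848924664640$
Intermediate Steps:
$q{\left(L,F \right)} = -3$ ($q{\left(L,F \right)} = 9 + 3 \left(-4\right) = 9 - 12 = -3$)
$W{\left(Q \right)} = 4 - 2 Q$ ($W{\left(Q \right)} = 4 - \left(Q + Q\right) = 4 - 2 Q$)
$g{\left(z,l \right)} = 43$ ($g{\left(z,l \right)} = 10 - -33 = 10 + 33 = 43$)
$\left(g{\left(120,-717 \right)} - 4368469\right) \left(4774526 + W{\left(945 \right)}\right) = \left(43 - 4368469\right) \left(4774526 + \left(4 - 1890\right)\right) = - 4368426 \left(4774526 + \left(4 - 1890\right)\right) = - 4368426 \left(4774526 - 1886\right) = \left(-4368426\right) 4772640 = -20848924664640$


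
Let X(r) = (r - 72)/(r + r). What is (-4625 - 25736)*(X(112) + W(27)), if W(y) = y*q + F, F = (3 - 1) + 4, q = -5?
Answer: 109512127/28 ≈ 3.9111e+6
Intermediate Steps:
X(r) = (-72 + r)/(2*r) (X(r) = (-72 + r)/((2*r)) = (-72 + r)*(1/(2*r)) = (-72 + r)/(2*r))
F = 6 (F = 2 + 4 = 6)
W(y) = 6 - 5*y (W(y) = y*(-5) + 6 = -5*y + 6 = 6 - 5*y)
(-4625 - 25736)*(X(112) + W(27)) = (-4625 - 25736)*((½)*(-72 + 112)/112 + (6 - 5*27)) = -30361*((½)*(1/112)*40 + (6 - 135)) = -30361*(5/28 - 129) = -30361*(-3607/28) = 109512127/28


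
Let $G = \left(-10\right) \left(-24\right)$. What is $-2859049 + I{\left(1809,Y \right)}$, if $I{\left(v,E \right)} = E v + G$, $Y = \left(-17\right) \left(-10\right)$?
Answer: $-2551279$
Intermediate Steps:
$G = 240$
$Y = 170$
$I{\left(v,E \right)} = 240 + E v$ ($I{\left(v,E \right)} = E v + 240 = 240 + E v$)
$-2859049 + I{\left(1809,Y \right)} = -2859049 + \left(240 + 170 \cdot 1809\right) = -2859049 + \left(240 + 307530\right) = -2859049 + 307770 = -2551279$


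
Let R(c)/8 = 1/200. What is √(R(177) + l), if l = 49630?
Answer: √1240751/5 ≈ 222.78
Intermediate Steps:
R(c) = 1/25 (R(c) = 8/200 = 8*(1/200) = 1/25)
√(R(177) + l) = √(1/25 + 49630) = √(1240751/25) = √1240751/5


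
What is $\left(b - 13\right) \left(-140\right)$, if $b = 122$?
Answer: $-15260$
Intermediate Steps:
$\left(b - 13\right) \left(-140\right) = \left(122 - 13\right) \left(-140\right) = 109 \left(-140\right) = -15260$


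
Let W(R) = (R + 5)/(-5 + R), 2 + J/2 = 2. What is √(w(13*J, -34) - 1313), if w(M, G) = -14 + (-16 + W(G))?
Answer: 2*I*√510393/39 ≈ 36.637*I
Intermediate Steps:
J = 0 (J = -4 + 2*2 = -4 + 4 = 0)
W(R) = (5 + R)/(-5 + R)
w(M, G) = -30 + (5 + G)/(-5 + G) (w(M, G) = -14 + (-16 + (5 + G)/(-5 + G)) = -30 + (5 + G)/(-5 + G))
√(w(13*J, -34) - 1313) = √((155 - 29*(-34))/(-5 - 34) - 1313) = √((155 + 986)/(-39) - 1313) = √(-1/39*1141 - 1313) = √(-1141/39 - 1313) = √(-52348/39) = 2*I*√510393/39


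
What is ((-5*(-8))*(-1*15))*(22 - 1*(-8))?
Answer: -18000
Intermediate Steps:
((-5*(-8))*(-1*15))*(22 - 1*(-8)) = (40*(-15))*(22 + 8) = -600*30 = -18000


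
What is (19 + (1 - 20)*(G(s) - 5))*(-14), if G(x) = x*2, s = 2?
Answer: -532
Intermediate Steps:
G(x) = 2*x
(19 + (1 - 20)*(G(s) - 5))*(-14) = (19 + (1 - 20)*(2*2 - 5))*(-14) = (19 - 19*(4 - 5))*(-14) = (19 - 19*(-1))*(-14) = (19 + 19)*(-14) = 38*(-14) = -532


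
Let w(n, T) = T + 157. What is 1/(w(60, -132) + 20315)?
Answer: 1/20340 ≈ 4.9164e-5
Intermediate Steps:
w(n, T) = 157 + T
1/(w(60, -132) + 20315) = 1/((157 - 132) + 20315) = 1/(25 + 20315) = 1/20340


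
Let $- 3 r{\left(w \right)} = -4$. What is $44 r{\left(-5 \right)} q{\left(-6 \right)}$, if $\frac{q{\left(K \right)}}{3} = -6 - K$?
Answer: $0$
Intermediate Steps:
$r{\left(w \right)} = \frac{4}{3}$ ($r{\left(w \right)} = \left(- \frac{1}{3}\right) \left(-4\right) = \frac{4}{3}$)
$q{\left(K \right)} = -18 - 3 K$ ($q{\left(K \right)} = 3 \left(-6 - K\right) = -18 - 3 K$)
$44 r{\left(-5 \right)} q{\left(-6 \right)} = 44 \cdot \frac{4}{3} \left(-18 - -18\right) = \frac{176 \left(-18 + 18\right)}{3} = \frac{176}{3} \cdot 0 = 0$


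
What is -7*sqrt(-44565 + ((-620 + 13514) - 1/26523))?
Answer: -I*sqrt(2475509275498)/1263 ≈ -1245.7*I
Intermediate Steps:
-7*sqrt(-44565 + ((-620 + 13514) - 1/26523)) = -7*sqrt(-44565 + (12894 - 1*1/26523)) = -7*sqrt(-44565 + (12894 - 1/26523)) = -7*sqrt(-44565 + 341987561/26523) = -I*sqrt(2475509275498)/1263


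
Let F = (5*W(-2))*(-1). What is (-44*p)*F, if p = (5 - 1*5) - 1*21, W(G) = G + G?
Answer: 18480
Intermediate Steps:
W(G) = 2*G
p = -21 (p = (5 - 5) - 21 = 0 - 21 = -21)
F = 20 (F = (5*(2*(-2)))*(-1) = (5*(-4))*(-1) = -20*(-1) = 20)
(-44*p)*F = -44*(-21)*20 = 924*20 = 18480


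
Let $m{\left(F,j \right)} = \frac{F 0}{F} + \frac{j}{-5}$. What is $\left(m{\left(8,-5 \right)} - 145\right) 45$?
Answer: $-6480$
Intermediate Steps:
$m{\left(F,j \right)} = - \frac{j}{5}$ ($m{\left(F,j \right)} = \frac{0}{F} + j \left(- \frac{1}{5}\right) = 0 - \frac{j}{5} = - \frac{j}{5}$)
$\left(m{\left(8,-5 \right)} - 145\right) 45 = \left(\left(- \frac{1}{5}\right) \left(-5\right) - 145\right) 45 = \left(1 - 145\right) 45 = \left(-144\right) 45 = -6480$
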